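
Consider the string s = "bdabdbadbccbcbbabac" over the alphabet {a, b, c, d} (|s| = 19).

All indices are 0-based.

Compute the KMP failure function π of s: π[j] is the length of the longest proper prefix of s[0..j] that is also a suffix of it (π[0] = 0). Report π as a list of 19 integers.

π[0] = 0
j=1 s[j]='d': π[1]=0 (border '')
j=2 s[j]='a': π[2]=0 (border '')
j=3 s[j]='b': π[3]=1 (border 'b')
j=4 s[j]='d': π[4]=2 (border 'bd')
j=5 s[j]='b': k: 2→0; π[5]=1 (border 'b')
j=6 s[j]='a': k: 1→0; π[6]=0 (border '')
j=7 s[j]='d': π[7]=0 (border '')
j=8 s[j]='b': π[8]=1 (border 'b')
j=9 s[j]='c': k: 1→0; π[9]=0 (border '')
j=10 s[j]='c': π[10]=0 (border '')
j=11 s[j]='b': π[11]=1 (border 'b')
j=12 s[j]='c': k: 1→0; π[12]=0 (border '')
j=13 s[j]='b': π[13]=1 (border 'b')
j=14 s[j]='b': k: 1→0; π[14]=1 (border 'b')
j=15 s[j]='a': k: 1→0; π[15]=0 (border '')
j=16 s[j]='b': π[16]=1 (border 'b')
j=17 s[j]='a': k: 1→0; π[17]=0 (border '')
j=18 s[j]='c': π[18]=0 (border '')

[0, 0, 0, 1, 2, 1, 0, 0, 1, 0, 0, 1, 0, 1, 1, 0, 1, 0, 0]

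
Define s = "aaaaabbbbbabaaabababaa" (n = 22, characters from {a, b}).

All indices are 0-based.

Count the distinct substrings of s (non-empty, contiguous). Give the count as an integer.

195

rank | idx | suffix
   0 |  21 | a
   1 |  20 | aa
   2 |   0 | aaaaabbbbbabaaabababaa
   3 |   1 | aaaabbbbbabaaabababaa
   4 |  12 | aaabababaa
   5 |   2 | aaabbbbbabaaabababaa
   6 |  13 | aabababaa
   7 |   3 | aabbbbbabaaabababaa
   8 |  18 | abaa
   9 |  10 | abaaabababaa
  10 |  16 | ababaa
  11 |  14 | abababaa
  12 |   4 | abbbbbabaaabababaa
  13 |  19 | baa
  14 |  11 | baaabababaa
  15 |  17 | babaa
  16 |   9 | babaaabababaa
  17 |  15 | bababaa
  18 |   8 | bbabaaabababaa
  19 |   7 | bbbabaaabababaa
  20 |   6 | bbbbabaaabababaa
  21 |   5 | bbbbbabaaabababaa

SA = [21, 20, 0, 1, 12, 2, 13, 3, 18, 10, 16, 14, 4, 19, 11, 17, 9, 15, 8, 7, 6, 5]
[i] adj suffixes → lcp
  [1] 21/20 → 1 ('a')
  [2] 20/0 → 2 ('aa')
  [3] 0/1 → 4 ('aaaa')
  [4] 1/12 → 3 ('aaa')
  [5] 12/2 → 4 ('aaab')
  [6] 2/13 → 2 ('aa')
  [7] 13/3 → 3 ('aab')
  [8] 3/18 → 1 ('a')
  [9] 18/10 → 4 ('abaa')
  [10] 10/16 → 3 ('aba')
  [11] 16/14 → 5 ('ababa')
  [12] 14/4 → 2 ('ab')
  [13] 4/19 → 0 ('')
  [14] 19/11 → 3 ('baa')
  [15] 11/17 → 2 ('ba')
  [16] 17/9 → 5 ('babaa')
  [17] 9/15 → 4 ('baba')
  [18] 15/8 → 1 ('b')
  [19] 8/7 → 2 ('bb')
  [20] 7/6 → 3 ('bbb')
  [21] 6/5 → 4 ('bbbb')

n(n+1)/2 = 22·23/2 = 253
Σ LCP = 0 + 1 + 2 + 4 + 3 + 4 + 2 + 3 + 1 + 4 + 3 + 5 + 2 + 0 + 3 + 2 + 5 + 4 + 1 + 2 + 3 + 4 = 58
distinct = 253 − 58 = 195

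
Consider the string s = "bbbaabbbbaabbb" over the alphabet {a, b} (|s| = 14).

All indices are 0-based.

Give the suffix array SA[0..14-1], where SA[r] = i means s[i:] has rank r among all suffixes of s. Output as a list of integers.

[9, 3, 10, 4, 13, 8, 2, 12, 7, 1, 11, 6, 0, 5]

sorted suffixes:
  #0 SA[0]=9  'aabbb'
  #1 SA[1]=3  'aabbbbaabbb'
  #2 SA[2]=10  'abbb'
  #3 SA[3]=4  'abbbbaabbb'
  #4 SA[4]=13  'b'
  #5 SA[5]=8  'baabbb'
  #6 SA[6]=2  'baabbbbaabbb'
  #7 SA[7]=12  'bb'
  #8 SA[8]=7  'bbaabbb'
  #9 SA[9]=1  'bbaabbbbaabbb'
  #10 SA[10]=11  'bbb'
  #11 SA[11]=6  'bbbaabbb'
  #12 SA[12]=0  'bbbaabbbbaabbb'
  #13 SA[13]=5  'bbbbaabbb'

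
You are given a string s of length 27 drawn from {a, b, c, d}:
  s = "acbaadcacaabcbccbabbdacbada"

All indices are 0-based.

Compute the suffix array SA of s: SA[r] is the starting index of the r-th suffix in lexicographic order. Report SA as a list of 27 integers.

rank | idx | suffix
   0 |  26 | a
   1 |   9 | aabcbccbabbdacbada
   2 |   3 | aadcacaabcbccbabbdacbada
   3 |  17 | abbdacbada
   4 |  10 | abcbccbabbdacbada
   5 |   7 | acaabcbccbabbdacbada
   6 |   0 | acbaadcacaabcbccbabbdacbada
   7 |  21 | acbada
   8 |  24 | ada
   9 |   4 | adcacaabcbccbabbdacbada
  10 |   2 | baadcacaabcbccbabbdacbada
  11 |  16 | babbdacbada
  12 |  23 | bada
  13 |  18 | bbdacbada
  14 |  11 | bcbccbabbdacbada
  15 |  13 | bccbabbdacbada
  16 |  19 | bdacbada
  17 |   8 | caabcbccbabbdacbada
  18 |   6 | cacaabcbccbabbdacbada
  19 |   1 | cbaadcacaabcbccbabbdacbada
  20 |  15 | cbabbdacbada
  21 |  22 | cbada
  22 |  12 | cbccbabbdacbada
  23 |  14 | ccbabbdacbada
  24 |  25 | da
  25 |  20 | dacbada
  26 |   5 | dcacaabcbccbabbdacbada

[26, 9, 3, 17, 10, 7, 0, 21, 24, 4, 2, 16, 23, 18, 11, 13, 19, 8, 6, 1, 15, 22, 12, 14, 25, 20, 5]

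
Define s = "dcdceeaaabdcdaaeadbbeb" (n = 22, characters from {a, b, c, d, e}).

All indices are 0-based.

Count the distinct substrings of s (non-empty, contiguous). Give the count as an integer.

229

sorted suffixes:
  #0 SA[0]=6  'aaabdcdaaeadbbeb'
  #1 SA[1]=7  'aabdcdaaeadbbeb'
  #2 SA[2]=13  'aaeadbbeb'
  #3 SA[3]=8  'abdcdaaeadbbeb'
  #4 SA[4]=16  'adbbeb'
  #5 SA[5]=14  'aeadbbeb'
  #6 SA[6]=21  'b'
  #7 SA[7]=18  'bbeb'
  #8 SA[8]=9  'bdcdaaeadbbeb'
  #9 SA[9]=19  'beb'
  #10 SA[10]=11  'cdaaeadbbeb'
  #11 SA[11]=1  'cdceeaaabdcdaaeadbbeb'
  #12 SA[12]=3  'ceeaaabdcdaaeadbbeb'
  #13 SA[13]=12  'daaeadbbeb'
  #14 SA[14]=17  'dbbeb'
  #15 SA[15]=10  'dcdaaeadbbeb'
  #16 SA[16]=0  'dcdceeaaabdcdaaeadbbeb'
  #17 SA[17]=2  'dceeaaabdcdaaeadbbeb'
  #18 SA[18]=5  'eaaabdcdaaeadbbeb'
  #19 SA[19]=15  'eadbbeb'
  #20 SA[20]=20  'eb'
  #21 SA[21]=4  'eeaaabdcdaaeadbbeb'

SA = [6, 7, 13, 8, 16, 14, 21, 18, 9, 19, 11, 1, 3, 12, 17, 10, 0, 2, 5, 15, 20, 4]
[i] adj suffixes → lcp
  [1] 6/7 → 2 ('aa')
  [2] 7/13 → 2 ('aa')
  [3] 13/8 → 1 ('a')
  [4] 8/16 → 1 ('a')
  [5] 16/14 → 1 ('a')
  [6] 14/21 → 0 ('')
  [7] 21/18 → 1 ('b')
  [8] 18/9 → 1 ('b')
  [9] 9/19 → 1 ('b')
  [10] 19/11 → 0 ('')
  [11] 11/1 → 2 ('cd')
  [12] 1/3 → 1 ('c')
  [13] 3/12 → 0 ('')
  [14] 12/17 → 1 ('d')
  [15] 17/10 → 1 ('d')
  [16] 10/0 → 3 ('dcd')
  [17] 0/2 → 2 ('dc')
  [18] 2/5 → 0 ('')
  [19] 5/15 → 2 ('ea')
  [20] 15/20 → 1 ('e')
  [21] 20/4 → 1 ('e')

n(n+1)/2 = 22·23/2 = 253
Σ LCP = 0 + 2 + 2 + 1 + 1 + 1 + 0 + 1 + 1 + 1 + 0 + 2 + 1 + 0 + 1 + 1 + 3 + 2 + 0 + 2 + 1 + 1 = 24
distinct = 253 − 24 = 229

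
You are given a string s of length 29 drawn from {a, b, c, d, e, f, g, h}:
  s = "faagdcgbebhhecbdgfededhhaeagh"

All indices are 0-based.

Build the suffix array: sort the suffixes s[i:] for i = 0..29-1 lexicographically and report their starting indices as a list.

sorted suffixes:
  #0 SA[0]=1  'aagdcgbebhhecbdgfededhhaeagh'
  #1 SA[1]=24  'aeagh'
  #2 SA[2]=2  'agdcgbebhhecbdgfededhhaeagh'
  #3 SA[3]=26  'agh'
  #4 SA[4]=14  'bdgfededhhaeagh'
  #5 SA[5]=7  'bebhhecbdgfededhhaeagh'
  #6 SA[6]=9  'bhhecbdgfededhhaeagh'
  #7 SA[7]=13  'cbdgfededhhaeagh'
  #8 SA[8]=5  'cgbebhhecbdgfededhhaeagh'
  #9 SA[9]=4  'dcgbebhhecbdgfededhhaeagh'
  #10 SA[10]=19  'dedhhaeagh'
  #11 SA[11]=15  'dgfededhhaeagh'
  #12 SA[12]=21  'dhhaeagh'
  #13 SA[13]=25  'eagh'
  #14 SA[14]=8  'ebhhecbdgfededhhaeagh'
  #15 SA[15]=12  'ecbdgfededhhaeagh'
  #16 SA[16]=18  'ededhhaeagh'
  #17 SA[17]=20  'edhhaeagh'
  #18 SA[18]=0  'faagdcgbebhhecbdgfededhhaeagh'
  #19 SA[19]=17  'fededhhaeagh'
  #20 SA[20]=6  'gbebhhecbdgfededhhaeagh'
  #21 SA[21]=3  'gdcgbebhhecbdgfededhhaeagh'
  #22 SA[22]=16  'gfededhhaeagh'
  #23 SA[23]=27  'gh'
  #24 SA[24]=28  'h'
  #25 SA[25]=23  'haeagh'
  #26 SA[26]=11  'hecbdgfededhhaeagh'
  #27 SA[27]=22  'hhaeagh'
  #28 SA[28]=10  'hhecbdgfededhhaeagh'

[1, 24, 2, 26, 14, 7, 9, 13, 5, 4, 19, 15, 21, 25, 8, 12, 18, 20, 0, 17, 6, 3, 16, 27, 28, 23, 11, 22, 10]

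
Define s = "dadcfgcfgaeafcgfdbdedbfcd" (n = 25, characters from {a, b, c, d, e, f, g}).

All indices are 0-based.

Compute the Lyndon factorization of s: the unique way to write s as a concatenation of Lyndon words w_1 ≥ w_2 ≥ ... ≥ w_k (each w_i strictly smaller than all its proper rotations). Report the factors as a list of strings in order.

emit factor 1: 'd' (i=0, period=1)
emit factor 2: 'adcfgcfgaeafcgfdbdedbfcd' (i=1, period=24)

["d", "adcfgcfgaeafcgfdbdedbfcd"]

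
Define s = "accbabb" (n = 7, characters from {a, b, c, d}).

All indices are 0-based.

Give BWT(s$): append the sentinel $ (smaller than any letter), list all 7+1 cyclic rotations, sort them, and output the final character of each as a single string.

bb$bcaca

rank  rotation  last
    0  $accbabb  b
    1  abb$accb  b
    2  accbabb$  $
    3  b$accbab  b
    4  babb$acc  c
    5  bb$accba  a
    6  cbabb$ac  c
    7  ccbabb$a  a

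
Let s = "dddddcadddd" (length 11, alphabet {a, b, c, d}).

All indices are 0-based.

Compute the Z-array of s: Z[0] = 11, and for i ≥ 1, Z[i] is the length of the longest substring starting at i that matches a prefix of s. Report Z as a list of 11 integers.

[11, 4, 3, 2, 1, 0, 0, 4, 3, 2, 1]

Z[0]=11
i=1: i≥r, start 0; Z[1]=4 scan→box=[1,5)
i=2: min(r-i=3, Z[1]=4)=3; Z[2]=3
i=3: min(r-i=2, Z[2]=3)=2; Z[3]=2
i=4: min(r-i=1, Z[3]=2)=1; Z[4]=1
i=5: i≥r, start 0; Z[5]=0
i=6: i≥r, start 0; Z[6]=0
i=7: i≥r, start 0; Z[7]=4 scan→box=[7,11)
i=8: min(r-i=3, Z[1]=4)=3; Z[8]=3
i=9: min(r-i=2, Z[2]=3)=2; Z[9]=2
i=10: min(r-i=1, Z[3]=2)=1; Z[10]=1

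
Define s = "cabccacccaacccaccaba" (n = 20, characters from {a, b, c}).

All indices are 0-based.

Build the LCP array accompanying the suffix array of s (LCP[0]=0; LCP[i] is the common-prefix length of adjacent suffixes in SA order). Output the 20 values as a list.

[0, 1, 1, 2, 1, 3, 5, 0, 1, 0, 2, 3, 2, 4, 1, 3, 3, 5, 2, 4]

rank | idx | suffix
   0 |  19 | a
   1 |   9 | aacccaccaba
   2 |  17 | aba
   3 |   1 | abccacccaacccaccaba
   4 |  14 | accaba
   5 |   5 | acccaacccaccaba
   6 |  10 | acccaccaba
   7 |  18 | ba
   8 |   2 | bccacccaacccaccaba
   9 |   8 | caacccaccaba
  10 |  16 | caba
  11 |   0 | cabccacccaacccaccaba
  12 |  13 | caccaba
  13 |   4 | cacccaacccaccaba
  14 |   7 | ccaacccaccaba
  15 |  15 | ccaba
  16 |  12 | ccaccaba
  17 |   3 | ccacccaacccaccaba
  18 |   6 | cccaacccaccaba
  19 |  11 | cccaccaba

SA = [19, 9, 17, 1, 14, 5, 10, 18, 2, 8, 16, 0, 13, 4, 7, 15, 12, 3, 6, 11]
i: (SA[i-1],SA[i]) lcp shared
  1: (19,9) 1 'a'
  2: (9,17) 1 'a'
  3: (17,1) 2 'ab'
  4: (1,14) 1 'a'
  5: (14,5) 3 'acc'
  6: (5,10) 5 'accca'
  7: (10,18) 0 ''
  8: (18,2) 1 'b'
  9: (2,8) 0 ''
  10: (8,16) 2 'ca'
  11: (16,0) 3 'cab'
  12: (0,13) 2 'ca'
  13: (13,4) 4 'cacc'
  14: (4,7) 1 'c'
  15: (7,15) 3 'cca'
  16: (15,12) 3 'cca'
  17: (12,3) 5 'ccacc'
  18: (3,6) 2 'cc'
  19: (6,11) 4 'ccca'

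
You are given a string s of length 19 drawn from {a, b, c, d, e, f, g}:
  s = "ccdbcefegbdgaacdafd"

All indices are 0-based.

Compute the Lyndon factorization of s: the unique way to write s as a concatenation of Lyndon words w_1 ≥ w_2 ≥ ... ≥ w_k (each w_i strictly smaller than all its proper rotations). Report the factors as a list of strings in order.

emit factor 1: 'ccd' (i=0, period=3)
emit factor 2: 'bcefegbdg' (i=3, period=9)
emit factor 3: 'aacdafd' (i=12, period=7)

["ccd", "bcefegbdg", "aacdafd"]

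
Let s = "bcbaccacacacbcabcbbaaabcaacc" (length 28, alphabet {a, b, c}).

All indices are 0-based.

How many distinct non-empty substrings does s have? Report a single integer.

rank | idx | suffix
   0 |  19 | aaabcaacc
   1 |  20 | aabcaacc
   2 |  24 | aacc
   3 |  21 | abcaacc
   4 |  14 | abcbbaaabcaacc
   5 |   6 | acacacbcabcbbaaabcaacc
   6 |   8 | acacbcabcbbaaabcaacc
   7 |  10 | acbcabcbbaaabcaacc
   8 |  25 | acc
   9 |   3 | accacacacbcabcbbaaabcaacc
  10 |  18 | baaabcaacc
  11 |   2 | baccacacacbcabcbbaaabcaacc
  12 |  17 | bbaaabcaacc
  13 |  22 | bcaacc
  14 |  12 | bcabcbbaaabcaacc
  15 |   0 | bcbaccacacacbcabcbbaaabcaacc
  16 |  15 | bcbbaaabcaacc
  17 |  27 | c
  18 |  23 | caacc
  19 |  13 | cabcbbaaabcaacc
  20 |   5 | cacacacbcabcbbaaabcaacc
  21 |   7 | cacacbcabcbbaaabcaacc
  22 |   9 | cacbcabcbbaaabcaacc
  23 |   1 | cbaccacacacbcabcbbaaabcaacc
  24 |  16 | cbbaaabcaacc
  25 |  11 | cbcabcbbaaabcaacc
  26 |  26 | cc
  27 |   4 | ccacacacbcabcbbaaabcaacc

SA = [19, 20, 24, 21, 14, 6, 8, 10, 25, 3, 18, 2, 17, 22, 12, 0, 15, 27, 23, 13, 5, 7, 9, 1, 16, 11, 26, 4]
i: (SA[i-1],SA[i]) lcp shared
  1: (19,20) 2 'aa'
  2: (20,24) 2 'aa'
  3: (24,21) 1 'a'
  4: (21,14) 3 'abc'
  5: (14,6) 1 'a'
  6: (6,8) 4 'acac'
  7: (8,10) 2 'ac'
  8: (10,25) 2 'ac'
  9: (25,3) 3 'acc'
  10: (3,18) 0 ''
  11: (18,2) 2 'ba'
  12: (2,17) 1 'b'
  13: (17,22) 1 'b'
  14: (22,12) 3 'bca'
  15: (12,0) 2 'bc'
  16: (0,15) 3 'bcb'
  17: (15,27) 0 ''
  18: (27,23) 1 'c'
  19: (23,13) 2 'ca'
  20: (13,5) 2 'ca'
  21: (5,7) 5 'cacac'
  22: (7,9) 3 'cac'
  23: (9,1) 1 'c'
  24: (1,16) 2 'cb'
  25: (16,11) 2 'cb'
  26: (11,26) 1 'c'
  27: (26,4) 2 'cc'

n(n+1)/2 = 28·29/2 = 406
Σ LCP = 0 + 2 + 2 + 1 + 3 + 1 + 4 + 2 + 2 + 3 + 0 + 2 + 1 + 1 + 3 + 2 + 3 + 0 + 1 + 2 + 2 + 5 + 3 + 1 + 2 + 2 + 1 + 2 = 53
distinct = 406 − 53 = 353

353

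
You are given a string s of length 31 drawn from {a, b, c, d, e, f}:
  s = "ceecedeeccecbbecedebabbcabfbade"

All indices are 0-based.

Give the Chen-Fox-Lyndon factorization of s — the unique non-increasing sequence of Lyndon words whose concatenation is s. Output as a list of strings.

emit factor 1: 'cee' (i=0, period=3)
emit factor 2: 'cedee' (i=3, period=5)
emit factor 3: 'cce' (i=8, period=3)
emit factor 4: 'c' (i=11, period=1)
emit factor 5: 'bbecede' (i=12, period=7)
emit factor 6: 'b' (i=19, period=1)
emit factor 7: 'abbcabfbade' (i=20, period=11)

["cee", "cedee", "cce", "c", "bbecede", "b", "abbcabfbade"]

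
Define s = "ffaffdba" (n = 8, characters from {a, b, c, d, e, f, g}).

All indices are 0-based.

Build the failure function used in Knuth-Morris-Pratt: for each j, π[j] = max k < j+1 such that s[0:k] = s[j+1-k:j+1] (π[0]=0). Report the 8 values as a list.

π[0] = 0
j=1 s[j]='f': π[1]=1 (border 'f')
j=2 s[j]='a': k: 1→0; π[2]=0 (border '')
j=3 s[j]='f': π[3]=1 (border 'f')
j=4 s[j]='f': π[4]=2 (border 'ff')
j=5 s[j]='d': k: 2→1→0; π[5]=0 (border '')
j=6 s[j]='b': π[6]=0 (border '')
j=7 s[j]='a': π[7]=0 (border '')

[0, 1, 0, 1, 2, 0, 0, 0]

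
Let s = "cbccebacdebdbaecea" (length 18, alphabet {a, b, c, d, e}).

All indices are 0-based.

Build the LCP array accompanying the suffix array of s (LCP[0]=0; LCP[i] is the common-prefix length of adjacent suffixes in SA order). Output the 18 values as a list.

[0, 1, 1, 0, 2, 1, 1, 0, 1, 1, 1, 2, 0, 1, 0, 1, 2, 1]

rank | idx | suffix
   0 |  17 | a
   1 |   6 | acdebdbaecea
   2 |  13 | aecea
   3 |   5 | bacdebdbaecea
   4 |  12 | baecea
   5 |   1 | bccebacdebdbaecea
   6 |  10 | bdbaecea
   7 |   0 | cbccebacdebdbaecea
   8 |   2 | ccebacdebdbaecea
   9 |   7 | cdebdbaecea
  10 |  15 | cea
  11 |   3 | cebacdebdbaecea
  12 |  11 | dbaecea
  13 |   8 | debdbaecea
  14 |  16 | ea
  15 |   4 | ebacdebdbaecea
  16 |   9 | ebdbaecea
  17 |  14 | ecea

SA = [17, 6, 13, 5, 12, 1, 10, 0, 2, 7, 15, 3, 11, 8, 16, 4, 9, 14]
[i] adj suffixes → lcp
  [1] 17/6 → 1 ('a')
  [2] 6/13 → 1 ('a')
  [3] 13/5 → 0 ('')
  [4] 5/12 → 2 ('ba')
  [5] 12/1 → 1 ('b')
  [6] 1/10 → 1 ('b')
  [7] 10/0 → 0 ('')
  [8] 0/2 → 1 ('c')
  [9] 2/7 → 1 ('c')
  [10] 7/15 → 1 ('c')
  [11] 15/3 → 2 ('ce')
  [12] 3/11 → 0 ('')
  [13] 11/8 → 1 ('d')
  [14] 8/16 → 0 ('')
  [15] 16/4 → 1 ('e')
  [16] 4/9 → 2 ('eb')
  [17] 9/14 → 1 ('e')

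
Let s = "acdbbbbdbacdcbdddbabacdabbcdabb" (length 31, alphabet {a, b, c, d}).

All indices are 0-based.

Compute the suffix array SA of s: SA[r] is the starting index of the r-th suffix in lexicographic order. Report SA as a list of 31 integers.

[18, 28, 23, 20, 0, 9, 30, 17, 19, 8, 29, 3, 4, 24, 5, 25, 6, 13, 12, 26, 21, 1, 10, 27, 22, 16, 7, 2, 11, 15, 14]

rank | idx | suffix
   0 |  18 | abacdabbcdabb
   1 |  28 | abb
   2 |  23 | abbcdabb
   3 |  20 | acdabbcdabb
   4 |   0 | acdbbbbdbacdcbdddbabacdabbcdabb
   5 |   9 | acdcbdddbabacdabbcdabb
   6 |  30 | b
   7 |  17 | babacdabbcdabb
   8 |  19 | bacdabbcdabb
   9 |   8 | bacdcbdddbabacdabbcdabb
  10 |  29 | bb
  11 |   3 | bbbbdbacdcbdddbabacdabbcdabb
  12 |   4 | bbbdbacdcbdddbabacdabbcdabb
  13 |  24 | bbcdabb
  14 |   5 | bbdbacdcbdddbabacdabbcdabb
  15 |  25 | bcdabb
  16 |   6 | bdbacdcbdddbabacdabbcdabb
  17 |  13 | bdddbabacdabbcdabb
  18 |  12 | cbdddbabacdabbcdabb
  19 |  26 | cdabb
  20 |  21 | cdabbcdabb
  21 |   1 | cdbbbbdbacdcbdddbabacdabbcdabb
  22 |  10 | cdcbdddbabacdabbcdabb
  23 |  27 | dabb
  24 |  22 | dabbcdabb
  25 |  16 | dbabacdabbcdabb
  26 |   7 | dbacdcbdddbabacdabbcdabb
  27 |   2 | dbbbbdbacdcbdddbabacdabbcdabb
  28 |  11 | dcbdddbabacdabbcdabb
  29 |  15 | ddbabacdabbcdabb
  30 |  14 | dddbabacdabbcdabb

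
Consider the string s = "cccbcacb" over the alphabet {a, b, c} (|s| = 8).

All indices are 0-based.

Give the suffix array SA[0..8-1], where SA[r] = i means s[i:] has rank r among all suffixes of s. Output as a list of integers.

sorted suffixes:
  #0 SA[0]=5  'acb'
  #1 SA[1]=7  'b'
  #2 SA[2]=3  'bcacb'
  #3 SA[3]=4  'cacb'
  #4 SA[4]=6  'cb'
  #5 SA[5]=2  'cbcacb'
  #6 SA[6]=1  'ccbcacb'
  #7 SA[7]=0  'cccbcacb'

[5, 7, 3, 4, 6, 2, 1, 0]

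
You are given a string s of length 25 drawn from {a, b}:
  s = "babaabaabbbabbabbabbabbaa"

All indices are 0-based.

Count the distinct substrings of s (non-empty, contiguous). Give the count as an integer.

218

rank | idx | suffix
   0 |  24 | a
   1 |  23 | aa
   2 |   3 | aabaabbbabbabbabbabbaa
   3 |   6 | aabbbabbabbabbabbaa
   4 |   1 | abaabaabbbabbabbabbabbaa
   5 |   4 | abaabbbabbabbabbabbaa
   6 |  20 | abbaa
   7 |  17 | abbabbaa
   8 |  14 | abbabbabbaa
   9 |  11 | abbabbabbabbaa
  10 |   7 | abbbabbabbabbabbaa
  11 |  22 | baa
  12 |   2 | baabaabbbabbabbabbabbaa
  13 |   5 | baabbbabbabbabbabbaa
  14 |   0 | babaabaabbbabbabbabbabbaa
  15 |  19 | babbaa
  16 |  16 | babbabbaa
  17 |  13 | babbabbabbaa
  18 |  10 | babbabbabbabbaa
  19 |  21 | bbaa
  20 |  18 | bbabbaa
  21 |  15 | bbabbabbaa
  22 |  12 | bbabbabbabbaa
  23 |   9 | bbabbabbabbabbaa
  24 |   8 | bbbabbabbabbabbaa

SA = [24, 23, 3, 6, 1, 4, 20, 17, 14, 11, 7, 22, 2, 5, 0, 19, 16, 13, 10, 21, 18, 15, 12, 9, 8]
i: (SA[i-1],SA[i]) lcp shared
  1: (24,23) 1 'a'
  2: (23,3) 2 'aa'
  3: (3,6) 3 'aab'
  4: (6,1) 1 'a'
  5: (1,4) 5 'abaab'
  6: (4,20) 2 'ab'
  7: (20,17) 4 'abba'
  8: (17,14) 7 'abbabba'
  9: (14,11) 10 'abbabbabba'
  10: (11,7) 3 'abb'
  11: (7,22) 0 ''
  12: (22,2) 3 'baa'
  13: (2,5) 4 'baab'
  14: (5,0) 2 'ba'
  15: (0,19) 3 'bab'
  16: (19,16) 5 'babba'
  17: (16,13) 8 'babbabba'
  18: (13,10) 11 'babbabbabba'
  19: (10,21) 1 'b'
  20: (21,18) 3 'bba'
  21: (18,15) 6 'bbabba'
  22: (15,12) 9 'bbabbabba'
  23: (12,9) 12 'bbabbabbabba'
  24: (9,8) 2 'bb'

n(n+1)/2 = 25·26/2 = 325
Σ LCP = 0 + 1 + 2 + 3 + 1 + 5 + 2 + 4 + 7 + 10 + 3 + 0 + 3 + 4 + 2 + 3 + 5 + 8 + 11 + 1 + 3 + 6 + 9 + 12 + 2 = 107
distinct = 325 − 107 = 218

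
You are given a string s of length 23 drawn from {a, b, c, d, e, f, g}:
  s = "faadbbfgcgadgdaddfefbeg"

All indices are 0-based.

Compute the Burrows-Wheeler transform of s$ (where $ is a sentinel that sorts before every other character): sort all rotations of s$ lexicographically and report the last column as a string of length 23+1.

rank  rotation                  last
    0  $faadbbfgcgadgdaddfefbeg  g
    1  aadbbfgcgadgdaddfefbeg$f  f
    2  adbbfgcgadgdaddfefbeg$fa  a
    3  addfefbeg$faadbbfgcgadgd  d
    4  adgdaddfefbeg$faadbbfgcg  g
    5  bbfgcgadgdaddfefbeg$faad  d
    6  beg$faadbbfgcgadgdaddfef  f
    7  bfgcgadgdaddfefbeg$faadb  b
    8  cgadgdaddfefbeg$faadbbfg  g
    9  daddfefbeg$faadbbfgcgadg  g
   10  dbbfgcgadgdaddfefbeg$faa  a
   11  ddfefbeg$faadbbfgcgadgda  a
   12  dfefbeg$faadbbfgcgadgdad  d
   13  dgdaddfefbeg$faadbbfgcga  a
   14  efbeg$faadbbfgcgadgdaddf  f
   15  eg$faadbbfgcgadgdaddfefb  b
   16  faadbbfgcgadgdaddfefbeg$  $
   17  fbeg$faadbbfgcgadgdaddfe  e
   18  fefbeg$faadbbfgcgadgdadd  d
   19  fgcgadgdaddfefbeg$faadbb  b
   20  g$faadbbfgcgadgdaddfefbe  e
   21  gadgdaddfefbeg$faadbbfgc  c
   22  gcgadgdaddfefbeg$faadbbf  f
   23  gdaddfefbeg$faadbbfgcgad  d

gfadgdfbggaadafb$edbecfd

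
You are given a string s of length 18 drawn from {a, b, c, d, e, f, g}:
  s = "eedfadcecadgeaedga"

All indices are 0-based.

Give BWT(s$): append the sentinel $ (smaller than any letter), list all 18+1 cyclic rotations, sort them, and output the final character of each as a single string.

rank  rotation             last
    0  $eedfadcecadgeaedga  a
    1  a$eedfadcecadgeaedg  g
    2  adcecadgeaedga$eedf  f
    3  adgeaedga$eedfadcec  c
    4  aedga$eedfadcecadge  e
    5  cadgeaedga$eedfadce  e
    6  cecadgeaedga$eedfad  d
    7  dcecadgeaedga$eedfa  a
    8  dfadcecadgeaedga$ee  e
    9  dga$eedfadcecadgeae  e
   10  dgeaedga$eedfadceca  a
   11  eaedga$eedfadcecadg  g
   12  ecadgeaedga$eedfadc  c
   13  edfadcecadgeaedga$e  e
   14  edga$eedfadcecadgea  a
   15  eedfadcecadgeaedga$  $
   16  fadcecadgeaedga$eed  d
   17  ga$eedfadcecadgeaed  d
   18  geaedga$eedfadcecad  d

agfceedaeeagcea$ddd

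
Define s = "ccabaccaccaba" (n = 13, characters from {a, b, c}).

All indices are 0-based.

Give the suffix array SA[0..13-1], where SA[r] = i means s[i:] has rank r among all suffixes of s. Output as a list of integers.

rank→(start, suffix):
  0 → (12, 'a')
  1 → (10, 'aba')
  2 → (2, 'abaccaccaba')
  3 → (7, 'accaba')
  4 → (4, 'accaccaba')
  5 → (11, 'ba')
  6 → (3, 'baccaccaba')
  7 → (9, 'caba')
  8 → (1, 'cabaccaccaba')
  9 → (6, 'caccaba')
  10 → (8, 'ccaba')
  11 → (0, 'ccabaccaccaba')
  12 → (5, 'ccaccaba')

[12, 10, 2, 7, 4, 11, 3, 9, 1, 6, 8, 0, 5]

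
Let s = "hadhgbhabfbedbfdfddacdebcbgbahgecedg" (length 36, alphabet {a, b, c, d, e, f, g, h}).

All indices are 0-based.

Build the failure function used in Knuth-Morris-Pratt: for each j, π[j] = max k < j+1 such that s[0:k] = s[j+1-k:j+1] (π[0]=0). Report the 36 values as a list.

[0, 0, 0, 1, 0, 0, 1, 2, 0, 0, 0, 0, 0, 0, 0, 0, 0, 0, 0, 0, 0, 0, 0, 0, 0, 0, 0, 0, 0, 1, 0, 0, 0, 0, 0, 0]

π[0] = 0
j=1 s[j]='a': π[1]=0 (border '')
j=2 s[j]='d': π[2]=0 (border '')
j=3 s[j]='h': π[3]=1 (border 'h')
j=4 s[j]='g': k: 1→0; π[4]=0 (border '')
j=5 s[j]='b': π[5]=0 (border '')
j=6 s[j]='h': π[6]=1 (border 'h')
j=7 s[j]='a': π[7]=2 (border 'ha')
j=8 s[j]='b': k: 2→0; π[8]=0 (border '')
j=9 s[j]='f': π[9]=0 (border '')
j=10 s[j]='b': π[10]=0 (border '')
j=11 s[j]='e': π[11]=0 (border '')
j=12 s[j]='d': π[12]=0 (border '')
j=13 s[j]='b': π[13]=0 (border '')
j=14 s[j]='f': π[14]=0 (border '')
j=15 s[j]='d': π[15]=0 (border '')
j=16 s[j]='f': π[16]=0 (border '')
j=17 s[j]='d': π[17]=0 (border '')
j=18 s[j]='d': π[18]=0 (border '')
j=19 s[j]='a': π[19]=0 (border '')
j=20 s[j]='c': π[20]=0 (border '')
j=21 s[j]='d': π[21]=0 (border '')
j=22 s[j]='e': π[22]=0 (border '')
j=23 s[j]='b': π[23]=0 (border '')
j=24 s[j]='c': π[24]=0 (border '')
j=25 s[j]='b': π[25]=0 (border '')
j=26 s[j]='g': π[26]=0 (border '')
j=27 s[j]='b': π[27]=0 (border '')
j=28 s[j]='a': π[28]=0 (border '')
j=29 s[j]='h': π[29]=1 (border 'h')
j=30 s[j]='g': k: 1→0; π[30]=0 (border '')
j=31 s[j]='e': π[31]=0 (border '')
j=32 s[j]='c': π[32]=0 (border '')
j=33 s[j]='e': π[33]=0 (border '')
j=34 s[j]='d': π[34]=0 (border '')
j=35 s[j]='g': π[35]=0 (border '')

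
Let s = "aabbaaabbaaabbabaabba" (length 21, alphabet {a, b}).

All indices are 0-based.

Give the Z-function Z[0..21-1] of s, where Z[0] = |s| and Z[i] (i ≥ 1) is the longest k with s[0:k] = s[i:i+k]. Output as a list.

Z[0]=21
i=1: i≥r, start 0; Z[1]=1 grow→box=[1,2)
i=2: i≥r, start 0; Z[2]=0
i=3: i≥r, start 0; Z[3]=0
i=4: i≥r, start 0; Z[4]=2 grow→box=[4,6)
i=5: min(r-i=1, Z[1]=1)=1; Z[5]=10 grow→box=[5,15)
i=6: min(r-i=9, Z[1]=1)=1; Z[6]=1
i=7: min(r-i=8, Z[2]=0)=0; Z[7]=0
i=8: min(r-i=7, Z[3]=0)=0; Z[8]=0
i=9: min(r-i=6, Z[4]=2)=2; Z[9]=2
i=10: min(r-i=5, Z[5]=10)=5; Z[10]=5
i=11: min(r-i=4, Z[6]=1)=1; Z[11]=1
i=12: min(r-i=3, Z[7]=0)=0; Z[12]=0
i=13: min(r-i=2, Z[8]=0)=0; Z[13]=0
i=14: min(r-i=1, Z[9]=2)=1; Z[14]=1
i=15: i≥r, start 0; Z[15]=0
i=16: i≥r, start 0; Z[16]=5 grow→box=[16,21)
i=17: min(r-i=4, Z[1]=1)=1; Z[17]=1
i=18: min(r-i=3, Z[2]=0)=0; Z[18]=0
i=19: min(r-i=2, Z[3]=0)=0; Z[19]=0
i=20: min(r-i=1, Z[4]=2)=1; Z[20]=1

[21, 1, 0, 0, 2, 10, 1, 0, 0, 2, 5, 1, 0, 0, 1, 0, 5, 1, 0, 0, 1]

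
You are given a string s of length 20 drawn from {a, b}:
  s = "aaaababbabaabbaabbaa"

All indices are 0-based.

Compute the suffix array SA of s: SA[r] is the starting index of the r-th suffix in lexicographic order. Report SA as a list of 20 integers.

[19, 18, 0, 1, 2, 14, 10, 8, 3, 15, 11, 5, 17, 13, 9, 7, 4, 16, 12, 6]

sorted suffixes:
  #0 SA[0]=19  'a'
  #1 SA[1]=18  'aa'
  #2 SA[2]=0  'aaaababbabaabbaabbaa'
  #3 SA[3]=1  'aaababbabaabbaabbaa'
  #4 SA[4]=2  'aababbabaabbaabbaa'
  #5 SA[5]=14  'aabbaa'
  #6 SA[6]=10  'aabbaabbaa'
  #7 SA[7]=8  'abaabbaabbaa'
  #8 SA[8]=3  'ababbabaabbaabbaa'
  #9 SA[9]=15  'abbaa'
  #10 SA[10]=11  'abbaabbaa'
  #11 SA[11]=5  'abbabaabbaabbaa'
  #12 SA[12]=17  'baa'
  #13 SA[13]=13  'baabbaa'
  #14 SA[14]=9  'baabbaabbaa'
  #15 SA[15]=7  'babaabbaabbaa'
  #16 SA[16]=4  'babbabaabbaabbaa'
  #17 SA[17]=16  'bbaa'
  #18 SA[18]=12  'bbaabbaa'
  #19 SA[19]=6  'bbabaabbaabbaa'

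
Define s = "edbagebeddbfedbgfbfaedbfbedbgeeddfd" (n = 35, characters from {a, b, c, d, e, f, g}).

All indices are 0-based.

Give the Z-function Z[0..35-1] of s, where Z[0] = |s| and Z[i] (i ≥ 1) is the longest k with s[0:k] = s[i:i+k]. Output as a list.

Z[0]=35
i=1: i≥r, start 0; Z[1]=0
i=2: i≥r, start 0; Z[2]=0
i=3: i≥r, start 0; Z[3]=0
i=4: i≥r, start 0; Z[4]=0
i=5: i≥r, start 0; Z[5]=1 grow→box=[5,6)
i=6: i≥r, start 0; Z[6]=0
i=7: i≥r, start 0; Z[7]=2 grow→box=[7,9)
i=8: min(r-i=1, Z[1]=0)=0; Z[8]=0
i=9: i≥r, start 0; Z[9]=0
i=10: i≥r, start 0; Z[10]=0
i=11: i≥r, start 0; Z[11]=0
i=12: i≥r, start 0; Z[12]=3 grow→box=[12,15)
i=13: min(r-i=2, Z[1]=0)=0; Z[13]=0
i=14: min(r-i=1, Z[2]=0)=0; Z[14]=0
i=15: i≥r, start 0; Z[15]=0
i=16: i≥r, start 0; Z[16]=0
i=17: i≥r, start 0; Z[17]=0
i=18: i≥r, start 0; Z[18]=0
i=19: i≥r, start 0; Z[19]=0
i=20: i≥r, start 0; Z[20]=3 grow→box=[20,23)
i=21: min(r-i=2, Z[1]=0)=0; Z[21]=0
i=22: min(r-i=1, Z[2]=0)=0; Z[22]=0
i=23: i≥r, start 0; Z[23]=0
i=24: i≥r, start 0; Z[24]=0
i=25: i≥r, start 0; Z[25]=3 grow→box=[25,28)
i=26: min(r-i=2, Z[1]=0)=0; Z[26]=0
i=27: min(r-i=1, Z[2]=0)=0; Z[27]=0
i=28: i≥r, start 0; Z[28]=0
i=29: i≥r, start 0; Z[29]=1 grow→box=[29,30)
i=30: i≥r, start 0; Z[30]=2 grow→box=[30,32)
i=31: min(r-i=1, Z[1]=0)=0; Z[31]=0
i=32: i≥r, start 0; Z[32]=0
i=33: i≥r, start 0; Z[33]=0
i=34: i≥r, start 0; Z[34]=0

[35, 0, 0, 0, 0, 1, 0, 2, 0, 0, 0, 0, 3, 0, 0, 0, 0, 0, 0, 0, 3, 0, 0, 0, 0, 3, 0, 0, 0, 1, 2, 0, 0, 0, 0]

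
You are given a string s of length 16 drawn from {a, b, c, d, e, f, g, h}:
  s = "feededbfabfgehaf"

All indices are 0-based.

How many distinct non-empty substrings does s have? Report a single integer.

sorted suffixes:
  #0 SA[0]=8  'abfgehaf'
  #1 SA[1]=14  'af'
  #2 SA[2]=6  'bfabfgehaf'
  #3 SA[3]=9  'bfgehaf'
  #4 SA[4]=5  'dbfabfgehaf'
  #5 SA[5]=3  'dedbfabfgehaf'
  #6 SA[6]=4  'edbfabfgehaf'
  #7 SA[7]=2  'ededbfabfgehaf'
  #8 SA[8]=1  'eededbfabfgehaf'
  #9 SA[9]=12  'ehaf'
  #10 SA[10]=15  'f'
  #11 SA[11]=7  'fabfgehaf'
  #12 SA[12]=0  'feededbfabfgehaf'
  #13 SA[13]=10  'fgehaf'
  #14 SA[14]=11  'gehaf'
  #15 SA[15]=13  'haf'

SA = [8, 14, 6, 9, 5, 3, 4, 2, 1, 12, 15, 7, 0, 10, 11, 13]
rank  pair      lcp
   1  s[8:],s[14:]  1  'a'
   2  s[14:],s[6:]  0  ''
   3  s[6:],s[9:]  2  'bf'
   4  s[9:],s[5:]  0  ''
   5  s[5:],s[3:]  1  'd'
   6  s[3:],s[4:]  0  ''
   7  s[4:],s[2:]  2  'ed'
   8  s[2:],s[1:]  1  'e'
   9  s[1:],s[12:]  1  'e'
  10  s[12:],s[15:]  0  ''
  11  s[15:],s[7:]  1  'f'
  12  s[7:],s[0:]  1  'f'
  13  s[0:],s[10:]  1  'f'
  14  s[10:],s[11:]  0  ''
  15  s[11:],s[13:]  0  ''

n(n+1)/2 = 16·17/2 = 136
Σ LCP = 0 + 1 + 0 + 2 + 0 + 1 + 0 + 2 + 1 + 1 + 0 + 1 + 1 + 1 + 0 + 0 = 11
distinct = 136 − 11 = 125

125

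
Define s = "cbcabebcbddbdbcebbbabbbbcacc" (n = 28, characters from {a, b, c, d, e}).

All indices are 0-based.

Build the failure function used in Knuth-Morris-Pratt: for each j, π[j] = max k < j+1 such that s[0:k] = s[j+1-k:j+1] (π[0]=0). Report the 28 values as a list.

π[0] = 0
j=1 s[j]='b': π[1]=0 (border '')
j=2 s[j]='c': π[2]=1 (border 'c')
j=3 s[j]='a': k: 1→0; π[3]=0 (border '')
j=4 s[j]='b': π[4]=0 (border '')
j=5 s[j]='e': π[5]=0 (border '')
j=6 s[j]='b': π[6]=0 (border '')
j=7 s[j]='c': π[7]=1 (border 'c')
j=8 s[j]='b': π[8]=2 (border 'cb')
j=9 s[j]='d': k: 2→0; π[9]=0 (border '')
j=10 s[j]='d': π[10]=0 (border '')
j=11 s[j]='b': π[11]=0 (border '')
j=12 s[j]='d': π[12]=0 (border '')
j=13 s[j]='b': π[13]=0 (border '')
j=14 s[j]='c': π[14]=1 (border 'c')
j=15 s[j]='e': k: 1→0; π[15]=0 (border '')
j=16 s[j]='b': π[16]=0 (border '')
j=17 s[j]='b': π[17]=0 (border '')
j=18 s[j]='b': π[18]=0 (border '')
j=19 s[j]='a': π[19]=0 (border '')
j=20 s[j]='b': π[20]=0 (border '')
j=21 s[j]='b': π[21]=0 (border '')
j=22 s[j]='b': π[22]=0 (border '')
j=23 s[j]='b': π[23]=0 (border '')
j=24 s[j]='c': π[24]=1 (border 'c')
j=25 s[j]='a': k: 1→0; π[25]=0 (border '')
j=26 s[j]='c': π[26]=1 (border 'c')
j=27 s[j]='c': k: 1→0; π[27]=1 (border 'c')

[0, 0, 1, 0, 0, 0, 0, 1, 2, 0, 0, 0, 0, 0, 1, 0, 0, 0, 0, 0, 0, 0, 0, 0, 1, 0, 1, 1]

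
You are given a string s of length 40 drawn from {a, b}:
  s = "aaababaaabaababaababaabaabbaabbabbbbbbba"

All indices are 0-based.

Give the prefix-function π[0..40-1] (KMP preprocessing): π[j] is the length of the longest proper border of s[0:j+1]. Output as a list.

π[0] = 0
j=1 s[j]='a': π[1]=1 (border 'a')
j=2 s[j]='a': π[2]=2 (border 'aa')
j=3 s[j]='b': k: 2→1→0; π[3]=0 (border '')
j=4 s[j]='a': π[4]=1 (border 'a')
j=5 s[j]='b': k: 1→0; π[5]=0 (border '')
j=6 s[j]='a': π[6]=1 (border 'a')
j=7 s[j]='a': π[7]=2 (border 'aa')
j=8 s[j]='a': π[8]=3 (border 'aaa')
j=9 s[j]='b': π[9]=4 (border 'aaab')
j=10 s[j]='a': π[10]=5 (border 'aaaba')
j=11 s[j]='a': k: 5→1; π[11]=2 (border 'aa')
j=12 s[j]='b': k: 2→1→0; π[12]=0 (border '')
j=13 s[j]='a': π[13]=1 (border 'a')
j=14 s[j]='b': k: 1→0; π[14]=0 (border '')
j=15 s[j]='a': π[15]=1 (border 'a')
j=16 s[j]='a': π[16]=2 (border 'aa')
j=17 s[j]='b': k: 2→1→0; π[17]=0 (border '')
j=18 s[j]='a': π[18]=1 (border 'a')
j=19 s[j]='b': k: 1→0; π[19]=0 (border '')
j=20 s[j]='a': π[20]=1 (border 'a')
j=21 s[j]='a': π[21]=2 (border 'aa')
j=22 s[j]='b': k: 2→1→0; π[22]=0 (border '')
j=23 s[j]='a': π[23]=1 (border 'a')
j=24 s[j]='a': π[24]=2 (border 'aa')
j=25 s[j]='b': k: 2→1→0; π[25]=0 (border '')
j=26 s[j]='b': π[26]=0 (border '')
j=27 s[j]='a': π[27]=1 (border 'a')
j=28 s[j]='a': π[28]=2 (border 'aa')
j=29 s[j]='b': k: 2→1→0; π[29]=0 (border '')
j=30 s[j]='b': π[30]=0 (border '')
j=31 s[j]='a': π[31]=1 (border 'a')
j=32 s[j]='b': k: 1→0; π[32]=0 (border '')
j=33 s[j]='b': π[33]=0 (border '')
j=34 s[j]='b': π[34]=0 (border '')
j=35 s[j]='b': π[35]=0 (border '')
j=36 s[j]='b': π[36]=0 (border '')
j=37 s[j]='b': π[37]=0 (border '')
j=38 s[j]='b': π[38]=0 (border '')
j=39 s[j]='a': π[39]=1 (border 'a')

[0, 1, 2, 0, 1, 0, 1, 2, 3, 4, 5, 2, 0, 1, 0, 1, 2, 0, 1, 0, 1, 2, 0, 1, 2, 0, 0, 1, 2, 0, 0, 1, 0, 0, 0, 0, 0, 0, 0, 1]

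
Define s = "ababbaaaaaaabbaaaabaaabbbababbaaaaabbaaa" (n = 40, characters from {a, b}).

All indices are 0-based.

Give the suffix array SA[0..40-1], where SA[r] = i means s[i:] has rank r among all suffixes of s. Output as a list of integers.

rank | idx | suffix
   0 |  39 | a
   1 |  38 | aa
   2 |  37 | aaa
   3 |   5 | aaaaaaabbaaaabaaabbbababbaaaaabbaaa
   4 |   6 | aaaaaabbaaaabaaabbbababbaaaaabbaaa
   5 |  30 | aaaaabbaaa
   6 |   7 | aaaaabbaaaabaaabbbababbaaaaabbaaa
   7 |  14 | aaaabaaabbbababbaaaaabbaaa
   8 |  31 | aaaabbaaa
   9 |   8 | aaaabbaaaabaaabbbababbaaaaabbaaa
  10 |  15 | aaabaaabbbababbaaaaabbaaa
  11 |  32 | aaabbaaa
  12 |   9 | aaabbaaaabaaabbbababbaaaaabbaaa
  13 |  19 | aaabbbababbaaaaabbaaa
  14 |  16 | aabaaabbbababbaaaaabbaaa
  15 |  33 | aabbaaa
  16 |  10 | aabbaaaabaaabbbababbaaaaabbaaa
  17 |  20 | aabbbababbaaaaabbaaa
  18 |  17 | abaaabbbababbaaaaabbaaa
  19 |   0 | ababbaaaaaaabbaaaabaaabbbababbaaaaabbaaa
  20 |  25 | ababbaaaaabbaaa
  21 |  34 | abbaaa
  22 |   2 | abbaaaaaaabbaaaabaaabbbababbaaaaabbaaa
  23 |  27 | abbaaaaabbaaa
  24 |  11 | abbaaaabaaabbbababbaaaaabbaaa
  25 |  21 | abbbababbaaaaabbaaa
  26 |  36 | baaa
  27 |   4 | baaaaaaabbaaaabaaabbbababbaaaaabbaaa
  28 |  29 | baaaaabbaaa
  29 |  13 | baaaabaaabbbababbaaaaabbaaa
  30 |  18 | baaabbbababbaaaaabbaaa
  31 |  24 | bababbaaaaabbaaa
  32 |   1 | babbaaaaaaabbaaaabaaabbbababbaaaaabbaaa
  33 |  26 | babbaaaaabbaaa
  34 |  35 | bbaaa
  35 |   3 | bbaaaaaaabbaaaabaaabbbababbaaaaabbaaa
  36 |  28 | bbaaaaabbaaa
  37 |  12 | bbaaaabaaabbbababbaaaaabbaaa
  38 |  23 | bbababbaaaaabbaaa
  39 |  22 | bbbababbaaaaabbaaa

[39, 38, 37, 5, 6, 30, 7, 14, 31, 8, 15, 32, 9, 19, 16, 33, 10, 20, 17, 0, 25, 34, 2, 27, 11, 21, 36, 4, 29, 13, 18, 24, 1, 26, 35, 3, 28, 12, 23, 22]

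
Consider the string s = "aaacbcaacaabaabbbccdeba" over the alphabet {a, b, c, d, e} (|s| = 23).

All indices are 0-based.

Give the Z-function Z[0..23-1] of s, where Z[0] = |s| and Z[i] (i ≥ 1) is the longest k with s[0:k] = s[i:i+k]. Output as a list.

Z[0]=23
i=1: i≥r, start 0; Z[1]=2 grow→box=[1,3)
i=2: min(r-i=1, Z[1]=2)=1; Z[2]=1
i=3: i≥r, start 0; Z[3]=0
i=4: i≥r, start 0; Z[4]=0
i=5: i≥r, start 0; Z[5]=0
i=6: i≥r, start 0; Z[6]=2 grow→box=[6,8)
i=7: min(r-i=1, Z[1]=2)=1; Z[7]=1
i=8: i≥r, start 0; Z[8]=0
i=9: i≥r, start 0; Z[9]=2 grow→box=[9,11)
i=10: min(r-i=1, Z[1]=2)=1; Z[10]=1
i=11: i≥r, start 0; Z[11]=0
i=12: i≥r, start 0; Z[12]=2 grow→box=[12,14)
i=13: min(r-i=1, Z[1]=2)=1; Z[13]=1
i=14: i≥r, start 0; Z[14]=0
i=15: i≥r, start 0; Z[15]=0
i=16: i≥r, start 0; Z[16]=0
i=17: i≥r, start 0; Z[17]=0
i=18: i≥r, start 0; Z[18]=0
i=19: i≥r, start 0; Z[19]=0
i=20: i≥r, start 0; Z[20]=0
i=21: i≥r, start 0; Z[21]=0
i=22: i≥r, start 0; Z[22]=1 grow→box=[22,23)

[23, 2, 1, 0, 0, 0, 2, 1, 0, 2, 1, 0, 2, 1, 0, 0, 0, 0, 0, 0, 0, 0, 1]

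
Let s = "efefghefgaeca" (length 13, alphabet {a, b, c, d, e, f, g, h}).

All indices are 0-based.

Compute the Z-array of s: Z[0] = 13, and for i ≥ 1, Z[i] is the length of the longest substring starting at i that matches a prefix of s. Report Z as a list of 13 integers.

[13, 0, 2, 0, 0, 0, 2, 0, 0, 0, 1, 0, 0]

Z[0]=13
i=1: i≥r, start 0; Z[1]=0
i=2: i≥r, start 0; Z[2]=2 scan→box=[2,4)
i=3: min(r-i=1, Z[1]=0)=0; Z[3]=0
i=4: i≥r, start 0; Z[4]=0
i=5: i≥r, start 0; Z[5]=0
i=6: i≥r, start 0; Z[6]=2 scan→box=[6,8)
i=7: min(r-i=1, Z[1]=0)=0; Z[7]=0
i=8: i≥r, start 0; Z[8]=0
i=9: i≥r, start 0; Z[9]=0
i=10: i≥r, start 0; Z[10]=1 scan→box=[10,11)
i=11: i≥r, start 0; Z[11]=0
i=12: i≥r, start 0; Z[12]=0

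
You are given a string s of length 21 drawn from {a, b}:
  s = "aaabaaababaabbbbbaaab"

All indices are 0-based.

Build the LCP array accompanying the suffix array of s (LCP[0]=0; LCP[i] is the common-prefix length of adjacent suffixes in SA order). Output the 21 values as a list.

rank | idx | suffix
   0 |  17 | aaab
   1 |   0 | aaabaaababaabbbbbaaab
   2 |   4 | aaababaabbbbbaaab
   3 |  18 | aab
   4 |   1 | aabaaababaabbbbbaaab
   5 |   5 | aababaabbbbbaaab
   6 |  10 | aabbbbbaaab
   7 |  19 | ab
   8 |   2 | abaaababaabbbbbaaab
   9 |   8 | abaabbbbbaaab
  10 |   6 | ababaabbbbbaaab
  11 |  11 | abbbbbaaab
  12 |  20 | b
  13 |  16 | baaab
  14 |   3 | baaababaabbbbbaaab
  15 |   9 | baabbbbbaaab
  16 |   7 | babaabbbbbaaab
  17 |  15 | bbaaab
  18 |  14 | bbbaaab
  19 |  13 | bbbbaaab
  20 |  12 | bbbbbaaab

SA = [17, 0, 4, 18, 1, 5, 10, 19, 2, 8, 6, 11, 20, 16, 3, 9, 7, 15, 14, 13, 12]
rank  pair      lcp
   1  s[17:],s[0:]  4  'aaab'
   2  s[0:],s[4:]  5  'aaaba'
   3  s[4:],s[18:]  2  'aa'
   4  s[18:],s[1:]  3  'aab'
   5  s[1:],s[5:]  4  'aaba'
   6  s[5:],s[10:]  3  'aab'
   7  s[10:],s[19:]  1  'a'
   8  s[19:],s[2:]  2  'ab'
   9  s[2:],s[8:]  4  'abaa'
  10  s[8:],s[6:]  3  'aba'
  11  s[6:],s[11:]  2  'ab'
  12  s[11:],s[20:]  0  ''
  13  s[20:],s[16:]  1  'b'
  14  s[16:],s[3:]  5  'baaab'
  15  s[3:],s[9:]  3  'baa'
  16  s[9:],s[7:]  2  'ba'
  17  s[7:],s[15:]  1  'b'
  18  s[15:],s[14:]  2  'bb'
  19  s[14:],s[13:]  3  'bbb'
  20  s[13:],s[12:]  4  'bbbb'

[0, 4, 5, 2, 3, 4, 3, 1, 2, 4, 3, 2, 0, 1, 5, 3, 2, 1, 2, 3, 4]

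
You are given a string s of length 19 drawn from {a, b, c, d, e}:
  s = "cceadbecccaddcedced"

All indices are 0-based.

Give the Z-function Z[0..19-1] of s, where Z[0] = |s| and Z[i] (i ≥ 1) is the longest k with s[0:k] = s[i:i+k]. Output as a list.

[19, 1, 0, 0, 0, 0, 0, 2, 2, 1, 0, 0, 0, 1, 0, 0, 1, 0, 0]

Z[0]=19
i=1: outside box; Z[1]=1 grow→box=[1,2)
i=2: outside box; Z[2]=0
i=3: outside box; Z[3]=0
i=4: outside box; Z[4]=0
i=5: outside box; Z[5]=0
i=6: outside box; Z[6]=0
i=7: outside box; Z[7]=2 grow→box=[7,9)
i=8: min(r-i=1, Z[1]=1)=1; Z[8]=2 grow→box=[8,10)
i=9: min(r-i=1, Z[1]=1)=1; Z[9]=1
i=10: outside box; Z[10]=0
i=11: outside box; Z[11]=0
i=12: outside box; Z[12]=0
i=13: outside box; Z[13]=1 grow→box=[13,14)
i=14: outside box; Z[14]=0
i=15: outside box; Z[15]=0
i=16: outside box; Z[16]=1 grow→box=[16,17)
i=17: outside box; Z[17]=0
i=18: outside box; Z[18]=0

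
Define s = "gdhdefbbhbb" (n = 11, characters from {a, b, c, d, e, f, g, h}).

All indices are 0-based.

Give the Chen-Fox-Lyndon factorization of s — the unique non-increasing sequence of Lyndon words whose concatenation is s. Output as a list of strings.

["g", "dh", "def", "bbh", "b", "b"]

emit factor 1: 'g' (i=0, period=1)
emit factor 2: 'dh' (i=1, period=2)
emit factor 3: 'def' (i=3, period=3)
emit factor 4: 'bbh' (i=6, period=3)
emit factor 5: 'b' (i=9, period=1)
emit factor 6: 'b' (i=10, period=1)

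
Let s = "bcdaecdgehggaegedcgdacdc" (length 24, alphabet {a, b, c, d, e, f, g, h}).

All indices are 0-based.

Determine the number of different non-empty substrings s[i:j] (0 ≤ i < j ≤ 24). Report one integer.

277

sorted suffixes:
  #0 SA[0]=20  'acdc'
  #1 SA[1]=3  'aecdgehggaegedcgdacdc'
  #2 SA[2]=12  'aegedcgdacdc'
  #3 SA[3]=0  'bcdaecdgehggaegedcgdacdc'
  #4 SA[4]=23  'c'
  #5 SA[5]=1  'cdaecdgehggaegedcgdacdc'
  #6 SA[6]=21  'cdc'
  #7 SA[7]=5  'cdgehggaegedcgdacdc'
  #8 SA[8]=17  'cgdacdc'
  #9 SA[9]=19  'dacdc'
  #10 SA[10]=2  'daecdgehggaegedcgdacdc'
  #11 SA[11]=22  'dc'
  #12 SA[12]=16  'dcgdacdc'
  #13 SA[13]=6  'dgehggaegedcgdacdc'
  #14 SA[14]=4  'ecdgehggaegedcgdacdc'
  #15 SA[15]=15  'edcgdacdc'
  #16 SA[16]=13  'egedcgdacdc'
  #17 SA[17]=8  'ehggaegedcgdacdc'
  #18 SA[18]=11  'gaegedcgdacdc'
  #19 SA[19]=18  'gdacdc'
  #20 SA[20]=14  'gedcgdacdc'
  #21 SA[21]=7  'gehggaegedcgdacdc'
  #22 SA[22]=10  'ggaegedcgdacdc'
  #23 SA[23]=9  'hggaegedcgdacdc'

SA = [20, 3, 12, 0, 23, 1, 21, 5, 17, 19, 2, 22, 16, 6, 4, 15, 13, 8, 11, 18, 14, 7, 10, 9]
i: (SA[i-1],SA[i]) lcp shared
  1: (20,3) 1 'a'
  2: (3,12) 2 'ae'
  3: (12,0) 0 ''
  4: (0,23) 0 ''
  5: (23,1) 1 'c'
  6: (1,21) 2 'cd'
  7: (21,5) 2 'cd'
  8: (5,17) 1 'c'
  9: (17,19) 0 ''
  10: (19,2) 2 'da'
  11: (2,22) 1 'd'
  12: (22,16) 2 'dc'
  13: (16,6) 1 'd'
  14: (6,4) 0 ''
  15: (4,15) 1 'e'
  16: (15,13) 1 'e'
  17: (13,8) 1 'e'
  18: (8,11) 0 ''
  19: (11,18) 1 'g'
  20: (18,14) 1 'g'
  21: (14,7) 2 'ge'
  22: (7,10) 1 'g'
  23: (10,9) 0 ''

n(n+1)/2 = 24·25/2 = 300
Σ LCP = 0 + 1 + 2 + 0 + 0 + 1 + 2 + 2 + 1 + 0 + 2 + 1 + 2 + 1 + 0 + 1 + 1 + 1 + 0 + 1 + 1 + 2 + 1 + 0 = 23
distinct = 300 − 23 = 277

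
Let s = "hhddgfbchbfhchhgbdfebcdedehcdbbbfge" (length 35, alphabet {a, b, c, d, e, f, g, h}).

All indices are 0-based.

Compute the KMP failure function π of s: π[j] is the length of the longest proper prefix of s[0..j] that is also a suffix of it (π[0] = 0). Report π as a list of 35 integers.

π[0] = 0
j=1 s[j]='h': π[1]=1 (border 'h')
j=2 s[j]='d': k: 1→0; π[2]=0 (border '')
j=3 s[j]='d': π[3]=0 (border '')
j=4 s[j]='g': π[4]=0 (border '')
j=5 s[j]='f': π[5]=0 (border '')
j=6 s[j]='b': π[6]=0 (border '')
j=7 s[j]='c': π[7]=0 (border '')
j=8 s[j]='h': π[8]=1 (border 'h')
j=9 s[j]='b': k: 1→0; π[9]=0 (border '')
j=10 s[j]='f': π[10]=0 (border '')
j=11 s[j]='h': π[11]=1 (border 'h')
j=12 s[j]='c': k: 1→0; π[12]=0 (border '')
j=13 s[j]='h': π[13]=1 (border 'h')
j=14 s[j]='h': π[14]=2 (border 'hh')
j=15 s[j]='g': k: 2→1→0; π[15]=0 (border '')
j=16 s[j]='b': π[16]=0 (border '')
j=17 s[j]='d': π[17]=0 (border '')
j=18 s[j]='f': π[18]=0 (border '')
j=19 s[j]='e': π[19]=0 (border '')
j=20 s[j]='b': π[20]=0 (border '')
j=21 s[j]='c': π[21]=0 (border '')
j=22 s[j]='d': π[22]=0 (border '')
j=23 s[j]='e': π[23]=0 (border '')
j=24 s[j]='d': π[24]=0 (border '')
j=25 s[j]='e': π[25]=0 (border '')
j=26 s[j]='h': π[26]=1 (border 'h')
j=27 s[j]='c': k: 1→0; π[27]=0 (border '')
j=28 s[j]='d': π[28]=0 (border '')
j=29 s[j]='b': π[29]=0 (border '')
j=30 s[j]='b': π[30]=0 (border '')
j=31 s[j]='b': π[31]=0 (border '')
j=32 s[j]='f': π[32]=0 (border '')
j=33 s[j]='g': π[33]=0 (border '')
j=34 s[j]='e': π[34]=0 (border '')

[0, 1, 0, 0, 0, 0, 0, 0, 1, 0, 0, 1, 0, 1, 2, 0, 0, 0, 0, 0, 0, 0, 0, 0, 0, 0, 1, 0, 0, 0, 0, 0, 0, 0, 0]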